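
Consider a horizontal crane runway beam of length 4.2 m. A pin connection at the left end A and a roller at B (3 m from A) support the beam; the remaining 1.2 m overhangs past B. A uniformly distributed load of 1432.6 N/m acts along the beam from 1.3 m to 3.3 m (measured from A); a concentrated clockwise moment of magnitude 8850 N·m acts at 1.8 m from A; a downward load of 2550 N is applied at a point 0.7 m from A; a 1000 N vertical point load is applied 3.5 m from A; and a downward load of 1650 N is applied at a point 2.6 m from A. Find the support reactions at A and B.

A_x = 0, A_y = -273.1 N, B_y = 8338 N

Resultant of the distributed load: 1432.6 × 2 = 2865.2 N at 2.3 m from A.
Taking moments about A: B_y·3 − (1432.6·2)·2.3 − 8850 − 2550·0.7 − 1000·3.5 − 1650·2.6 = 0 → B_y = 25014.96/3 = 8338.32 ≈ 8338 N.
ΣF_y = 0: A_y + 8338.32 − 1432.6·2 − 2550 − 1000 − 1650 = 0 → A_y = -273.1 N.
ΣF_x = 0: no horizontal applied forces, so A_x = 0.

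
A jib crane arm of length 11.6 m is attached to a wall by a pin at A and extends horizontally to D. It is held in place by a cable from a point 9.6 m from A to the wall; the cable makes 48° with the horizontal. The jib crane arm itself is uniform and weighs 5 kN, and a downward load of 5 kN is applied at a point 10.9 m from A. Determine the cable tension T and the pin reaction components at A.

ΣM about A: T·sin48°·9.6 − 5·5.8 − 5·10.9 = 0 → T = 83.5/(9.6·0.743145) = 11.7042 ≈ 11.70 kN.
ΣF_x = 0: A_x − T·cos48° = 0 → A_x = 11.7042 × 0.669131 = 7.832 kN.
ΣF_y = 0: A_y + T·sin48° − 5 − 5 = 0 → A_y = 10 − 11.7042 × 0.743145 = 1.302 kN.

T = 11.70 kN, A_x = 7.832 kN, A_y = 1.302 kN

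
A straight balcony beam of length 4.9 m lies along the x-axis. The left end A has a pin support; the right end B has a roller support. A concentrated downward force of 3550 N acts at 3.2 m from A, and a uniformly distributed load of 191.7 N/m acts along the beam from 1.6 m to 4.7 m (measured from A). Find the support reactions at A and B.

A_x = 0, A_y = 1444 N, B_y = 2700 N

Resultant of the distributed load: 191.7 × 3.1 = 594.27 N at 3.15 m from A.
ΣM about A: B_y·4.9 − 3550·3.2 − (191.7·3.1)·3.15 = 0 → B_y = 13231.9505/4.9 = 2700.4 ≈ 2700 N.
ΣF_y = 0: A_y + 2700.4 − 3550 − 191.7·3.1 = 0 → A_y = 1444 N.
ΣF_x = 0: no horizontal applied forces, so A_x = 0.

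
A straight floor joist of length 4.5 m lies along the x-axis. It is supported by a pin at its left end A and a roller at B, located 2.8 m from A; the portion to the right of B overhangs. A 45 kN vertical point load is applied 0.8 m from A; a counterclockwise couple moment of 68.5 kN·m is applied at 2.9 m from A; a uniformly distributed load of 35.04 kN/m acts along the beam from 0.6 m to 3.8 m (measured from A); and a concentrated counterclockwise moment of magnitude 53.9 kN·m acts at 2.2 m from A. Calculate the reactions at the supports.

Resultant of the distributed load: 35.04 × 3.2 = 112.128 kN at 2.2 m from A.
Moments about A: B_y·2.8 − 45·0.8 + 68.5 − (35.04·3.2)·2.2 + 53.9 = 0 → B_y = 160.2816/2.8 = 57.2434 ≈ 57.24 kN.
ΣF_y = 0: A_y + 57.2434 − 45 − 35.04·3.2 = 0 → A_y = 99.88 kN.
ΣF_x = 0: no horizontal applied forces, so A_x = 0.

A_x = 0, A_y = 99.88 kN, B_y = 57.24 kN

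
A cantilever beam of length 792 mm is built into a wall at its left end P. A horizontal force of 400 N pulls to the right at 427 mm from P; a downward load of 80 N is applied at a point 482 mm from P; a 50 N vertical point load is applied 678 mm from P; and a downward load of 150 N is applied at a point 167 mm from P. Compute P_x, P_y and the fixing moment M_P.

P_x = -400.0 N, P_y = 280.0 N, M_P = 97510 N·mm

ΣF_x = 0: P_x + 400 = 0 → P_x = -400.0 N.
ΣF_y = 0: P_y − 80 − 50 − 150 = 0 → P_y = 280.0 N.
ΣM about P: M_P − 80·482 − 50·678 − 150·167 = 0 → M_P = 97510 N·mm.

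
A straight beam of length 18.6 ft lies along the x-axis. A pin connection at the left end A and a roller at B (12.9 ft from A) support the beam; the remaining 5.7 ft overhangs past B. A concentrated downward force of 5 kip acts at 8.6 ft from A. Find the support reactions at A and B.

ΣM about A: B_y·12.9 − 5·8.6 = 0 → B_y = 43/12.9 = 3.33333 ≈ 3.333 kip.
ΣF_y = 0: A_y + 3.33333 − 5 = 0 → A_y = 1.667 kip.
ΣF_x = 0: no horizontal applied forces, so A_x = 0.

A_x = 0, A_y = 1.667 kip, B_y = 3.333 kip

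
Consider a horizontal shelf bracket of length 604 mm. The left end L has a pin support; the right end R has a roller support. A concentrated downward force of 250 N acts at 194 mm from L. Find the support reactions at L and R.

L_x = 0, L_y = 169.7 N, R_y = 80.30 N

Moments about L: R_y·604 − 250·194 = 0 → R_y = 48500/604 = 80.298 ≈ 80.30 N.
ΣF_y = 0: L_y + 80.298 − 250 = 0 → L_y = 169.7 N.
ΣF_x = 0: no horizontal applied forces, so L_x = 0.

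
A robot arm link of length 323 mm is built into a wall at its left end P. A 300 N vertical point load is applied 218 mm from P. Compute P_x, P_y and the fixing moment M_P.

P_x = 0, P_y = 300.0 N, M_P = 65400 N·mm

ΣF_x = 0: P_x = 0.
ΣF_y = 0: P_y − 300 = 0 → P_y = 300.0 N.
ΣM about P: M_P − 300·218 = 0 → M_P = 65400 N·mm.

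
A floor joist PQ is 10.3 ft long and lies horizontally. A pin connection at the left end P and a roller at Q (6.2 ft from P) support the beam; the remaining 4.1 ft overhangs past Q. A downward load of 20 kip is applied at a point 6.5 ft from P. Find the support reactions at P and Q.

P_x = 0, P_y = -0.9677 kip, Q_y = 20.97 kip

Moments about P: Q_y·6.2 − 20·6.5 = 0 → Q_y = 130/6.2 = 20.9677 ≈ 20.97 kip.
ΣF_y = 0: P_y + 20.9677 − 20 = 0 → P_y = -0.9677 kip.
ΣF_x = 0: no horizontal applied forces, so P_x = 0.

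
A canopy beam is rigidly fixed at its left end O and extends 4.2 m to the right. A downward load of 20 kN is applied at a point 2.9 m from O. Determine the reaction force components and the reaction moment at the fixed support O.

O_x = 0, O_y = 20.00 kN, M_O = 58.00 kN·m

ΣF_x = 0: O_x = 0.
ΣF_y = 0: O_y − 20 = 0 → O_y = 20.00 kN.
ΣM about O: M_O − 20·2.9 = 0 → M_O = 58.00 kN·m.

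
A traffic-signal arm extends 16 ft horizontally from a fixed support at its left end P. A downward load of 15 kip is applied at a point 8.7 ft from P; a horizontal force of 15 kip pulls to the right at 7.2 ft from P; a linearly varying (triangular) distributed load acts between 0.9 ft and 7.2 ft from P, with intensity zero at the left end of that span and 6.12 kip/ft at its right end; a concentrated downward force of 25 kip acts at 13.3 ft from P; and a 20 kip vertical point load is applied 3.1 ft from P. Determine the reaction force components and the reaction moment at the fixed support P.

P_x = -15.00 kip, P_y = 79.28 kip, M_P = 623.3 kip·ft

Resultant of the triangular load: ½ × 6.12 × 6.3 = 19.278 kip, acting at 5.1 ft from P (one-third of the span from the peak).
ΣF_x = 0: P_x + 15 = 0 → P_x = -15.00 kip.
ΣF_y = 0: P_y − 15 − ½·6.12·6.3 − 25 − 20 = 0 → P_y = 79.28 kip.
ΣM about P: M_P − 15·8.7 − (½·6.12·6.3)·5.1 − 25·13.3 − 20·3.1 = 0 → M_P = 623.3 kip·ft.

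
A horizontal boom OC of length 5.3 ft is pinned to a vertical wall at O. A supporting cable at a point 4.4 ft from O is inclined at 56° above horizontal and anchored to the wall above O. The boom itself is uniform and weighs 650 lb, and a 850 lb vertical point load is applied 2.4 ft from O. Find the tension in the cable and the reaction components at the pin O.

ΣM about O: T·sin56°·4.4 − 650·2.65 − 850·2.4 = 0 → T = 3762.5/(4.4·0.829038) = 1031.45 ≈ 1031 lb.
ΣF_x = 0: O_x − T·cos56° = 0 → O_x = 1031.45 × 0.559193 = 576.8 lb.
ΣF_y = 0: O_y + T·sin56° − 650 − 850 = 0 → O_y = 1500 − 1031.45 × 0.829038 = 644.9 lb.

T = 1031 lb, O_x = 576.8 lb, O_y = 644.9 lb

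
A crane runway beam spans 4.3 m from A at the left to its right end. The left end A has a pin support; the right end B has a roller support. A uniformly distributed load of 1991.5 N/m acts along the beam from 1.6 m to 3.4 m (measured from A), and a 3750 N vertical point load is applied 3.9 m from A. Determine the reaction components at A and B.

A_x = 0, A_y = 1849 N, B_y = 5485 N

Resultant of the distributed load: 1991.5 × 1.8 = 3584.7 N at 2.5 m from A.
ΣM about A: B_y·4.3 − (1991.5·1.8)·2.5 − 3750·3.9 = 0 → B_y = 23586.75/4.3 = 5485.29 ≈ 5485 N.
ΣF_y = 0: A_y + 5485.29 − 1991.5·1.8 − 3750 = 0 → A_y = 1849 N.
ΣF_x = 0: no horizontal applied forces, so A_x = 0.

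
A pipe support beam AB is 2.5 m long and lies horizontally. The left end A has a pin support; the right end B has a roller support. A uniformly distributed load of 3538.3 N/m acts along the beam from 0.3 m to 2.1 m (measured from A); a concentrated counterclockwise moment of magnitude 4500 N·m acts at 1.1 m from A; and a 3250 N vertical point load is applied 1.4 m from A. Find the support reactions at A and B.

A_x = 0, A_y = 6542 N, B_y = 3077 N

Resultant of the distributed load: 3538.3 × 1.8 = 6368.94 N at 1.2 m from A.
Moments about A: B_y·2.5 − (3538.3·1.8)·1.2 + 4500 − 3250·1.4 = 0 → B_y = 7692.728/2.5 = 3077.09 ≈ 3077 N.
ΣF_y = 0: A_y + 3077.09 − 3538.3·1.8 − 3250 = 0 → A_y = 6542 N.
ΣF_x = 0: no horizontal applied forces, so A_x = 0.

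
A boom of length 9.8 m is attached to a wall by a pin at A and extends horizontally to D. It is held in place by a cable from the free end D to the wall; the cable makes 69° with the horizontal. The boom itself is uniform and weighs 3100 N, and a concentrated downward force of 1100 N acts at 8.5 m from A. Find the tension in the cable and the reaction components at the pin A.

ΣM about A: T·sin69°·9.8 − 3100·4.9 − 1100·8.5 = 0 → T = 24540/(9.8·0.93358) = 2682.24 ≈ 2682 N.
ΣF_x = 0: A_x − T·cos69° = 0 → A_x = 2682.24 × 0.358368 = 961.2 N.
ΣF_y = 0: A_y + T·sin69° − 3100 − 1100 = 0 → A_y = 4200 − 2682.24 × 0.93358 = 1696 N.

T = 2682 N, A_x = 961.2 N, A_y = 1696 N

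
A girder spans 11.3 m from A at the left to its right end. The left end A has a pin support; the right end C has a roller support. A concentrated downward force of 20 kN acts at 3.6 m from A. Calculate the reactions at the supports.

Taking moments about A: C_y·11.3 − 20·3.6 = 0 → C_y = 72/11.3 = 6.37168 ≈ 6.372 kN.
ΣF_y = 0: A_y + 6.37168 − 20 = 0 → A_y = 13.63 kN.
ΣF_x = 0: no horizontal applied forces, so A_x = 0.

A_x = 0, A_y = 13.63 kN, C_y = 6.372 kN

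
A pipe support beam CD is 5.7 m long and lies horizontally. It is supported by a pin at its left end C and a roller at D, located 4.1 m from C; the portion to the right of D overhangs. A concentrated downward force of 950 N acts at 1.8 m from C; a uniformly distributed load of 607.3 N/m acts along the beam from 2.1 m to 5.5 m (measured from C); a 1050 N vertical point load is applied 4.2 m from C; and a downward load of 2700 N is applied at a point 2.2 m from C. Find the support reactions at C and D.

Resultant of the distributed load: 607.3 × 3.4 = 2064.82 N at 3.8 m from C.
Moments about C: D_y·4.1 − 950·1.8 − (607.3·3.4)·3.8 − 1050·4.2 − 2700·2.2 = 0 → D_y = 19906.316/4.1 = 4855.2 ≈ 4855 N.
ΣF_y = 0: C_y + 4855.2 − 950 − 607.3·3.4 − 1050 − 2700 = 0 → C_y = 1910 N.
ΣF_x = 0: no horizontal applied forces, so C_x = 0.

C_x = 0, C_y = 1910 N, D_y = 4855 N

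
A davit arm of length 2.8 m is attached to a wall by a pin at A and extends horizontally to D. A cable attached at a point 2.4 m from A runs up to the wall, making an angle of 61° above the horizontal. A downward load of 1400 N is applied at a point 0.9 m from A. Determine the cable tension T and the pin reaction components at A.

T = 600.3 N, A_x = 291.0 N, A_y = 875.0 N

ΣM about A: T·sin61°·2.4 − 1400·0.9 = 0 → T = 1260/(2.4·0.87462) = 600.261 ≈ 600.3 N.
ΣF_x = 0: A_x − T·cos61° = 0 → A_x = 600.261 × 0.48481 = 291.0 N.
ΣF_y = 0: A_y + T·sin61° − 1400 = 0 → A_y = 1400 − 600.261 × 0.87462 = 875.0 N.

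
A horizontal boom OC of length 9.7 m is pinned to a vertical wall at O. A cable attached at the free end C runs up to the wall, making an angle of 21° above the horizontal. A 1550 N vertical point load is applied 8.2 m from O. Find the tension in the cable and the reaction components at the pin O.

ΣM about O: T·sin21°·9.7 − 1550·8.2 = 0 → T = 12710/(9.7·0.358368) = 3656.32 ≈ 3656 N.
ΣF_x = 0: O_x − T·cos21° = 0 → O_x = 3656.32 × 0.93358 = 3413 N.
ΣF_y = 0: O_y + T·sin21° − 1550 = 0 → O_y = 1550 − 3656.32 × 0.358368 = 239.7 N.

T = 3656 N, O_x = 3413 N, O_y = 239.7 N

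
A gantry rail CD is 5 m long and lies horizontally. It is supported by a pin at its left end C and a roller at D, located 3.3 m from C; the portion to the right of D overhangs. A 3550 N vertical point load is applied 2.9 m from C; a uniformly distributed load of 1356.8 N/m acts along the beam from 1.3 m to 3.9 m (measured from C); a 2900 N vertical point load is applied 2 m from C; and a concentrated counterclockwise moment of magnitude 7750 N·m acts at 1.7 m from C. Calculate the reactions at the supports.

Resultant of the distributed load: 1356.8 × 2.6 = 3527.68 N at 2.6 m from C.
ΣM about C: D_y·3.3 − 3550·2.9 − (1356.8·2.6)·2.6 − 2900·2 + 7750 = 0 → D_y = 17516.968/3.3 = 5308.17 ≈ 5308 N.
ΣF_y = 0: C_y + 5308.17 − 3550 − 1356.8·2.6 − 2900 = 0 → C_y = 4670 N.
ΣF_x = 0: no horizontal applied forces, so C_x = 0.

C_x = 0, C_y = 4670 N, D_y = 5308 N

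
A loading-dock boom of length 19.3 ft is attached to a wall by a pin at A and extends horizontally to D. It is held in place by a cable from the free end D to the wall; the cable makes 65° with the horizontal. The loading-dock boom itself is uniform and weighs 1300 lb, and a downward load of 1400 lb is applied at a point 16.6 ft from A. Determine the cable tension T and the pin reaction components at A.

T = 2046 lb, A_x = 864.6 lb, A_y = 845.9 lb

ΣM about A: T·sin65°·19.3 − 1300·9.65 − 1400·16.6 = 0 → T = 35785/(19.3·0.906308) = 2045.82 ≈ 2046 lb.
ΣF_x = 0: A_x − T·cos65° = 0 → A_x = 2045.82 × 0.422618 = 864.6 lb.
ΣF_y = 0: A_y + T·sin65° − 1300 − 1400 = 0 → A_y = 2700 − 2045.82 × 0.906308 = 845.9 lb.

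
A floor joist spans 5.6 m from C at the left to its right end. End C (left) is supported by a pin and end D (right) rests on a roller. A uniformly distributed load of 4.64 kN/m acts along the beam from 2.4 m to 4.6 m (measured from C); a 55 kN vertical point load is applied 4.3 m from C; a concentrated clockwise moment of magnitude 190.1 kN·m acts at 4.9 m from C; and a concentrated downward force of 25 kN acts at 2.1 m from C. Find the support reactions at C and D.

C_x = 0, C_y = -1.726 kN, D_y = 91.93 kN

Resultant of the distributed load: 4.64 × 2.2 = 10.208 kN at 3.5 m from C.
ΣM about C: D_y·5.6 − (4.64·2.2)·3.5 − 55·4.3 − 190.1 − 25·2.1 = 0 → D_y = 514.828/5.6 = 91.9336 ≈ 91.93 kN.
ΣF_y = 0: C_y + 91.9336 − 4.64·2.2 − 55 − 25 = 0 → C_y = -1.726 kN.
ΣF_x = 0: no horizontal applied forces, so C_x = 0.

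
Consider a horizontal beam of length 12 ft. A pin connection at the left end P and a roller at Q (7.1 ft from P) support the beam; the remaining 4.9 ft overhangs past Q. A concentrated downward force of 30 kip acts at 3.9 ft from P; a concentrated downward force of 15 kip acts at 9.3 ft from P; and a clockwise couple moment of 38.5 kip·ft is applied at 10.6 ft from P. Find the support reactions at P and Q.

P_x = 0, P_y = 3.451 kip, Q_y = 41.55 kip

Taking moments about P: Q_y·7.1 − 30·3.9 − 15·9.3 − 38.5 = 0 → Q_y = 295/7.1 = 41.5493 ≈ 41.55 kip.
ΣF_y = 0: P_y + 41.5493 − 30 − 15 = 0 → P_y = 3.451 kip.
ΣF_x = 0: no horizontal applied forces, so P_x = 0.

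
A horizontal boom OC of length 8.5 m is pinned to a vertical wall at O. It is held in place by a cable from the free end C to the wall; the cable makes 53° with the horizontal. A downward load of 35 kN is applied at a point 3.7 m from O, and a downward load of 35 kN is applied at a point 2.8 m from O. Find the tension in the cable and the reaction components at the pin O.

T = 33.51 kN, O_x = 20.17 kN, O_y = 43.24 kN

ΣM about O: T·sin53°·8.5 − 35·3.7 − 35·2.8 = 0 → T = 227.5/(8.5·0.798636) = 33.513 ≈ 33.51 kN.
ΣF_x = 0: O_x − T·cos53° = 0 → O_x = 33.513 × 0.601815 = 20.17 kN.
ΣF_y = 0: O_y + T·sin53° − 35 − 35 = 0 → O_y = 70 − 33.513 × 0.798636 = 43.24 kN.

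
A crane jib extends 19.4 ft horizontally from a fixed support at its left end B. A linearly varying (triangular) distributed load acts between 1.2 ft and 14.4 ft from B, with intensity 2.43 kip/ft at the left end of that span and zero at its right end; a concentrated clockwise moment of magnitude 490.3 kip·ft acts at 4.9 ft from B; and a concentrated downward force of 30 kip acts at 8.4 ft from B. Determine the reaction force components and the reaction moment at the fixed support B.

B_x = 0, B_y = 46.04 kip, M_B = 832.1 kip·ft

Resultant of the triangular load: ½ × 2.43 × 13.2 = 16.038 kip, acting at 5.6 ft from B (one-third of the span from the peak).
ΣF_x = 0: B_x = 0.
ΣF_y = 0: B_y − ½·2.43·13.2 − 30 = 0 → B_y = 46.04 kip.
ΣM about B: M_B − (½·2.43·13.2)·5.6 − 490.3 − 30·8.4 = 0 → M_B = 832.1 kip·ft.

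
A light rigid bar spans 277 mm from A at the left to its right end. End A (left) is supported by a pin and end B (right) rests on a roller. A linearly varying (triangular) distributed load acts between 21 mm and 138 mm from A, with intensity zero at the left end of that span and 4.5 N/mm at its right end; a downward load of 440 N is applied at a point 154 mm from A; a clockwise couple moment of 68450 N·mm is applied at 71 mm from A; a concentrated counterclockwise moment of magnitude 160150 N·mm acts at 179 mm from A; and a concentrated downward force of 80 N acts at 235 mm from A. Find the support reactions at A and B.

A_x = 0, A_y = 707.7 N, B_y = 75.53 N

Resultant of the triangular load: ½ × 4.5 × 117 = 263.25 N, acting at 99 mm from A (one-third of the span from the peak).
Moments about A: B_y·277 − (½·4.5·117)·99 − 440·154 − 68450 + 160150 − 80·235 = 0 → B_y = 20921.75/277 = 75.5298 ≈ 75.53 N.
ΣF_y = 0: A_y + 75.5298 − ½·4.5·117 − 440 − 80 = 0 → A_y = 707.7 N.
ΣF_x = 0: no horizontal applied forces, so A_x = 0.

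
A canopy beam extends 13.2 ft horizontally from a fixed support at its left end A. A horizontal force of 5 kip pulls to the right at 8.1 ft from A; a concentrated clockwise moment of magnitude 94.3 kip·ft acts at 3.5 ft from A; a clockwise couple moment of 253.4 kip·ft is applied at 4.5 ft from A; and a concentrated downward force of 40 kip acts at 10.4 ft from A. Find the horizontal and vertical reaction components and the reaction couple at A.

A_x = -5.000 kip, A_y = 40.00 kip, M_A = 763.7 kip·ft

ΣF_x = 0: A_x + 5 = 0 → A_x = -5.000 kip.
ΣF_y = 0: A_y − 40 = 0 → A_y = 40.00 kip.
ΣM about A: M_A − 94.3 − 253.4 − 40·10.4 = 0 → M_A = 763.7 kip·ft.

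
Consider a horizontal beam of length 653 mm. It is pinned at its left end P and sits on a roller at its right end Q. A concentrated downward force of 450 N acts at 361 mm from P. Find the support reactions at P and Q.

P_x = 0, P_y = 201.2 N, Q_y = 248.8 N

Moments about P: Q_y·653 − 450·361 = 0 → Q_y = 162450/653 = 248.775 ≈ 248.8 N.
ΣF_y = 0: P_y + 248.775 − 450 = 0 → P_y = 201.2 N.
ΣF_x = 0: no horizontal applied forces, so P_x = 0.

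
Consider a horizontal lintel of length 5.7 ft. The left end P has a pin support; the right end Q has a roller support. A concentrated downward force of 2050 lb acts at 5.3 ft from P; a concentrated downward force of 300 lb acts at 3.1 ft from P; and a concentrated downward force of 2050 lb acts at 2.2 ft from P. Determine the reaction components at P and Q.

Moments about P: Q_y·5.7 − 2050·5.3 − 300·3.1 − 2050·2.2 = 0 → Q_y = 16305/5.7 = 2860.53 ≈ 2861 lb.
ΣF_y = 0: P_y + 2860.53 − 2050 − 300 − 2050 = 0 → P_y = 1539 lb.
ΣF_x = 0: no horizontal applied forces, so P_x = 0.

P_x = 0, P_y = 1539 lb, Q_y = 2861 lb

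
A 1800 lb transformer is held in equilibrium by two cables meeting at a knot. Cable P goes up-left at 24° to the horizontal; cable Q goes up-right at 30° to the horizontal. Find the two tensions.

T_P = 1927 lb, T_Q = 2033 lb

ΣF_x = 0: −T_P·cos24° + T_Q·cos30° = 0 → T_Q = 1.05487·T_P.
ΣF_y = 0: T_P·sin24° + T_Q·sin30° = 1800.
Substitute: T_P·(0.406737 + 1.05487·0.5) = 1800 → T_P = 1926.84 ≈ 1927 lb.
Then T_Q = 1.05487 × 1926.84 = 2033 lb.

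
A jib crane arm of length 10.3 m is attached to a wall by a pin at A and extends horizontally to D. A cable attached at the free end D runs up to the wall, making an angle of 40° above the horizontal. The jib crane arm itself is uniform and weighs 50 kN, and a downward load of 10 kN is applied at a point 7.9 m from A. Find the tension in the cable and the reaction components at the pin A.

ΣM about A: T·sin40°·10.3 − 50·5.15 − 10·7.9 = 0 → T = 336.5/(10.3·0.642788) = 50.8253 ≈ 50.83 kN.
ΣF_x = 0: A_x − T·cos40° = 0 → A_x = 50.8253 × 0.766044 = 38.93 kN.
ΣF_y = 0: A_y + T·sin40° − 50 − 10 = 0 → A_y = 60 − 50.8253 × 0.642788 = 27.33 kN.

T = 50.83 kN, A_x = 38.93 kN, A_y = 27.33 kN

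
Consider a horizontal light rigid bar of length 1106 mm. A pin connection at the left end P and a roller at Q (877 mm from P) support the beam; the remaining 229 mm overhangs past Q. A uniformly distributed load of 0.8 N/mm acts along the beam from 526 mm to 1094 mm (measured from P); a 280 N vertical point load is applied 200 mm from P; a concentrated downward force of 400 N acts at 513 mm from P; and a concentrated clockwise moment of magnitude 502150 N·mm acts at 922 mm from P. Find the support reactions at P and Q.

Resultant of the distributed load: 0.8 × 568 = 454.4 N at 810 mm from P.
ΣM about P: Q_y·877 − (0.8·568)·810 − 280·200 − 400·513 − 502150 = 0 → Q_y = 1131414/877 = 1290.1 ≈ 1290 N.
ΣF_y = 0: P_y + 1290.1 − 0.8·568 − 280 − 400 = 0 → P_y = -155.7 N.
ΣF_x = 0: no horizontal applied forces, so P_x = 0.

P_x = 0, P_y = -155.7 N, Q_y = 1290 N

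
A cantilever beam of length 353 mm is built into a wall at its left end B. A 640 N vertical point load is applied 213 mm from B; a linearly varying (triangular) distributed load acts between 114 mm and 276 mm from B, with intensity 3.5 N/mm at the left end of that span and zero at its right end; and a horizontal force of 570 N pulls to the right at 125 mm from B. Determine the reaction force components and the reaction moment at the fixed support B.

B_x = -570.0 N, B_y = 923.5 N, M_B = 183900 N·mm

Resultant of the triangular load: ½ × 3.5 × 162 = 283.5 N, acting at 168 mm from B (one-third of the span from the peak).
ΣF_x = 0: B_x + 570 = 0 → B_x = -570.0 N.
ΣF_y = 0: B_y − 640 − ½·3.5·162 = 0 → B_y = 923.5 N.
ΣM about B: M_B − 640·213 − (½·3.5·162)·168 = 0 → M_B = 183900 N·mm.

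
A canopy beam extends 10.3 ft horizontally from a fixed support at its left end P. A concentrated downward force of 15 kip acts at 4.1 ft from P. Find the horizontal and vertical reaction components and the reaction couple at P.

ΣF_x = 0: P_x = 0.
ΣF_y = 0: P_y − 15 = 0 → P_y = 15.00 kip.
ΣM about P: M_P − 15·4.1 = 0 → M_P = 61.50 kip·ft.

P_x = 0, P_y = 15.00 kip, M_P = 61.50 kip·ft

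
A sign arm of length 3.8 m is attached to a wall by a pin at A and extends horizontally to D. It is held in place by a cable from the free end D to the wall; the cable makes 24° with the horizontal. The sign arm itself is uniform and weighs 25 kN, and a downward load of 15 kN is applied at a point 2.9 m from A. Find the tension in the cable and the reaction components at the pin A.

ΣM about A: T·sin24°·3.8 − 25·1.9 − 15·2.9 = 0 → T = 91/(3.8·0.406737) = 58.8768 ≈ 58.88 kN.
ΣF_x = 0: A_x − T·cos24° = 0 → A_x = 58.8768 × 0.913545 = 53.79 kN.
ΣF_y = 0: A_y + T·sin24° − 25 − 15 = 0 → A_y = 40 − 58.8768 × 0.406737 = 16.05 kN.

T = 58.88 kN, A_x = 53.79 kN, A_y = 16.05 kN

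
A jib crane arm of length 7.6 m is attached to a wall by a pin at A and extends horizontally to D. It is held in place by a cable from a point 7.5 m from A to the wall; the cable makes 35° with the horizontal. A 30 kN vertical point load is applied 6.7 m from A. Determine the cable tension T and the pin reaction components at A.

ΣM about A: T·sin35°·7.5 − 30·6.7 = 0 → T = 201/(7.5·0.573576) = 46.7244 ≈ 46.72 kN.
ΣF_x = 0: A_x − T·cos35° = 0 → A_x = 46.7244 × 0.819152 = 38.27 kN.
ΣF_y = 0: A_y + T·sin35° − 30 = 0 → A_y = 30 − 46.7244 × 0.573576 = 3.200 kN.

T = 46.72 kN, A_x = 38.27 kN, A_y = 3.200 kN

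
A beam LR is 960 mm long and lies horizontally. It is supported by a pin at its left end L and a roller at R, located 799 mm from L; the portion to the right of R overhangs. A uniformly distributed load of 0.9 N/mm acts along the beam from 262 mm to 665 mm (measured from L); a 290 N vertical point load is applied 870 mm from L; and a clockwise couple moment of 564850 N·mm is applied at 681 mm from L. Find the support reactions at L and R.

L_x = 0, L_y = -580.4 N, R_y = 1233 N

Resultant of the distributed load: 0.9 × 403 = 362.7 N at 463.5 mm from L.
Taking moments about L: R_y·799 − (0.9·403)·463.5 − 290·870 − 564850 = 0 → R_y = 985261.45/799 = 1233.12 ≈ 1233 N.
ΣF_y = 0: L_y + 1233.12 − 0.9·403 − 290 = 0 → L_y = -580.4 N.
ΣF_x = 0: no horizontal applied forces, so L_x = 0.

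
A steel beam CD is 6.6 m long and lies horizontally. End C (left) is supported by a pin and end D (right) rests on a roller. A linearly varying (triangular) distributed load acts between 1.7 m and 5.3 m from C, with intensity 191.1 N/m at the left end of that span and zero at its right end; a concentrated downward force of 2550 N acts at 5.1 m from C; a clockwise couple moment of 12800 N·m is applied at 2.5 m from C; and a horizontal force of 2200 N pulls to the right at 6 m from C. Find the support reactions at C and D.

Resultant of the triangular load: ½ × 191.1 × 3.6 = 343.98 N, acting at 2.9 m from C (one-third of the span from the peak).
Moments about C: D_y·6.6 − (½·191.1·3.6)·2.9 − 2550·5.1 − 12800 = 0 → D_y = 26802.542/6.6 = 4060.99 ≈ 4061 N.
ΣF_y = 0: C_y + 4060.99 − ½·191.1·3.6 − 2550 = 0 → C_y = -1167 N.
ΣF_x = 0: C_x + 2200 = 0 → C_x = -2200 N.

C_x = -2200 N, C_y = -1167 N, D_y = 4061 N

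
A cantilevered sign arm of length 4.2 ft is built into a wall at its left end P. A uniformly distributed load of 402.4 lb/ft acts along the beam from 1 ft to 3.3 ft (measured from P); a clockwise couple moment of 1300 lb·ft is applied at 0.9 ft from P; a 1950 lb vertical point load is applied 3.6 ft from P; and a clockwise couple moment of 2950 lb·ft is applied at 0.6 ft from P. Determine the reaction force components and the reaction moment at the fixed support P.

Resultant of the distributed load: 402.4 × 2.3 = 925.52 lb at 2.15 ft from P.
ΣF_x = 0: P_x = 0.
ΣF_y = 0: P_y − 402.4·2.3 − 1950 = 0 → P_y = 2876 lb.
ΣM about P: M_P − (402.4·2.3)·2.15 − 1300 − 1950·3.6 − 2950 = 0 → M_P = 13260 lb·ft.

P_x = 0, P_y = 2876 lb, M_P = 13260 lb·ft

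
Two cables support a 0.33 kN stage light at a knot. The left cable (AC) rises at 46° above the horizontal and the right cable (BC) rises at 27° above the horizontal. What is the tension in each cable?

ΣF_x = 0: −T_AC·cos46° + T_BC·cos27° = 0 → T_BC = 0.779633·T_AC.
ΣF_y = 0: T_AC·sin46° + T_BC·sin27° = 0.33.
Substitute: T_AC·(0.71934 + 0.779633·0.45399) = 0.33 → T_AC = 0.307467 ≈ 0.3075 kN.
Then T_BC = 0.779633 × 0.307467 = 0.2397 kN.

T_AC = 0.3075 kN, T_BC = 0.2397 kN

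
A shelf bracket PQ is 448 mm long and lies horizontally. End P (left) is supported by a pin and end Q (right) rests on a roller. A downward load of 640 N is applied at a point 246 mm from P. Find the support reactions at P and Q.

P_x = 0, P_y = 288.6 N, Q_y = 351.4 N

Taking moments about P: Q_y·448 − 640·246 = 0 → Q_y = 157440/448 = 351.429 ≈ 351.4 N.
ΣF_y = 0: P_y + 351.429 − 640 = 0 → P_y = 288.6 N.
ΣF_x = 0: no horizontal applied forces, so P_x = 0.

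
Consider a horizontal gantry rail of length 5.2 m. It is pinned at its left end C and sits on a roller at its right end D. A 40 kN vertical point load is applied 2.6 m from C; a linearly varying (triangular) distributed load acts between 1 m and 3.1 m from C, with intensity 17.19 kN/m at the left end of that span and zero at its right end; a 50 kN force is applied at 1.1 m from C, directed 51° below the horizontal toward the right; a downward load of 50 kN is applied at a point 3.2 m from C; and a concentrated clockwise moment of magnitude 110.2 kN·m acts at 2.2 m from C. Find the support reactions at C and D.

Resultant of the triangular load: ½ × 17.19 × 2.1 = 18.0495 kN, acting at 1.7 m from C (one-third of the span from the peak).
Moments about C: D_y·5.2 − 40·2.6 − (½·17.19·2.1)·1.7 − 50·sin51°·1.1 − 50·3.2 − 110.2 = 0 → D_y = 447.627/5.2 = 86.0821 ≈ 86.08 kN.
ΣF_y = 0: C_y + 86.0821 − 40 − ½·17.19·2.1 − 50·sin51° − 50 = 0 → C_y = 60.82 kN.
ΣF_x = 0: C_x + 50·cos51° = 0 → C_x = -31.47 kN.

C_x = -31.47 kN, C_y = 60.82 kN, D_y = 86.08 kN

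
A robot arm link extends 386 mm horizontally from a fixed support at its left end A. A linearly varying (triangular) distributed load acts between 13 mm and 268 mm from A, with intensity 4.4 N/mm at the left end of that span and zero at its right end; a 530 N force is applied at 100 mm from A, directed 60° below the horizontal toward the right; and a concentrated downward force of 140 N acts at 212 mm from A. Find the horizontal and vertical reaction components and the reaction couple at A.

A_x = -265.0 N, A_y = 1160 N, M_A = 130600 N·mm

Resultant of the triangular load: ½ × 4.4 × 255 = 561 N, acting at 98 mm from A (one-third of the span from the peak).
ΣF_x = 0: A_x + 530·cos60° = 0 → A_x = -265.0 N.
ΣF_y = 0: A_y − ½·4.4·255 − 530·sin60° − 140 = 0 → A_y = 1160 N.
ΣM about A: M_A − (½·4.4·255)·98 − 530·sin60°·100 − 140·212 = 0 → M_A = 130600 N·mm.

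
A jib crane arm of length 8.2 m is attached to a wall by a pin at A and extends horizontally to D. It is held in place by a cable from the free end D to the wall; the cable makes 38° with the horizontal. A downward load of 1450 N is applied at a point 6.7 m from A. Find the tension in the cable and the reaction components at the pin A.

T = 1924 N, A_x = 1516 N, A_y = 265.2 N

ΣM about A: T·sin38°·8.2 − 1450·6.7 = 0 → T = 9715/(8.2·0.615661) = 1924.36 ≈ 1924 N.
ΣF_x = 0: A_x − T·cos38° = 0 → A_x = 1924.36 × 0.788011 = 1516 N.
ΣF_y = 0: A_y + T·sin38° − 1450 = 0 → A_y = 1450 − 1924.36 × 0.615661 = 265.2 N.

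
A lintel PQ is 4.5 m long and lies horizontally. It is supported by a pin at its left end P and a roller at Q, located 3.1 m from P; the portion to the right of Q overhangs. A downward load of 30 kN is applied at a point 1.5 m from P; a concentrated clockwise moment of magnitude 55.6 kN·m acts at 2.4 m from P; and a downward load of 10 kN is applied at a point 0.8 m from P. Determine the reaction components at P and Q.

P_x = 0, P_y = 4.968 kN, Q_y = 35.03 kN

Moments about P: Q_y·3.1 − 30·1.5 − 55.6 − 10·0.8 = 0 → Q_y = 108.6/3.1 = 35.0323 ≈ 35.03 kN.
ΣF_y = 0: P_y + 35.0323 − 30 − 10 = 0 → P_y = 4.968 kN.
ΣF_x = 0: no horizontal applied forces, so P_x = 0.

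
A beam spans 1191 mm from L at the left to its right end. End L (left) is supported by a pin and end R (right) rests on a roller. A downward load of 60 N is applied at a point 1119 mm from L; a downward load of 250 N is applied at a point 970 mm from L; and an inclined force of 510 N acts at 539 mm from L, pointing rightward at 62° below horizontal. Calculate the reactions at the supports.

Moments about L: R_y·1191 − 60·1119 − 250·970 − 510·sin62°·539 = 0 → R_y = 552353/1191 = 463.772 ≈ 463.8 N.
ΣF_y = 0: L_y + 463.772 − 60 − 250 − 510·sin62° = 0 → L_y = 296.5 N.
ΣF_x = 0: L_x + 510·cos62° = 0 → L_x = -239.4 N.

L_x = -239.4 N, L_y = 296.5 N, R_y = 463.8 N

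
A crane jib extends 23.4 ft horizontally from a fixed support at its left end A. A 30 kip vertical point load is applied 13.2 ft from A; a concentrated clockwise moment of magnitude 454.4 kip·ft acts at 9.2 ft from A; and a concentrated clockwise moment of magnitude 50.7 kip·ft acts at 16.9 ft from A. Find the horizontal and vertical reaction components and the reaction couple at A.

ΣF_x = 0: A_x = 0.
ΣF_y = 0: A_y − 30 = 0 → A_y = 30.00 kip.
ΣM about A: M_A − 30·13.2 − 454.4 − 50.7 = 0 → M_A = 901.1 kip·ft.

A_x = 0, A_y = 30.00 kip, M_A = 901.1 kip·ft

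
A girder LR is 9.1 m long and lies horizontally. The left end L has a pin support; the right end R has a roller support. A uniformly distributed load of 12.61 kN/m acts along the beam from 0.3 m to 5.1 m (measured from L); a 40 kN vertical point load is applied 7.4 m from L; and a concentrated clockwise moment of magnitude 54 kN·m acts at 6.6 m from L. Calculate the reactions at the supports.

Resultant of the distributed load: 12.61 × 4.8 = 60.528 kN at 2.7 m from L.
Moments about L: R_y·9.1 − (12.61·4.8)·2.7 − 40·7.4 − 54 = 0 → R_y = 513.4256/9.1 = 56.4204 ≈ 56.42 kN.
ΣF_y = 0: L_y + 56.4204 − 12.61·4.8 − 40 = 0 → L_y = 44.11 kN.
ΣF_x = 0: no horizontal applied forces, so L_x = 0.

L_x = 0, L_y = 44.11 kN, R_y = 56.42 kN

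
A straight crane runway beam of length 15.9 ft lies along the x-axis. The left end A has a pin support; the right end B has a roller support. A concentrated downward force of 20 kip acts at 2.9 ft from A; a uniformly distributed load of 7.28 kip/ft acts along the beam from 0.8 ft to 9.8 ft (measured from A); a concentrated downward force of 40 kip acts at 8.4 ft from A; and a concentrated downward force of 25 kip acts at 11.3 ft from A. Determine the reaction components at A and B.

Resultant of the distributed load: 7.28 × 9 = 65.52 kip at 5.3 ft from A.
Taking moments about A: B_y·15.9 − 20·2.9 − (7.28·9)·5.3 − 40·8.4 − 25·11.3 = 0 → B_y = 1023.756/15.9 = 64.3872 ≈ 64.39 kip.
ΣF_y = 0: A_y + 64.3872 − 20 − 7.28·9 − 40 − 25 = 0 → A_y = 86.13 kip.
ΣF_x = 0: no horizontal applied forces, so A_x = 0.

A_x = 0, A_y = 86.13 kip, B_y = 64.39 kip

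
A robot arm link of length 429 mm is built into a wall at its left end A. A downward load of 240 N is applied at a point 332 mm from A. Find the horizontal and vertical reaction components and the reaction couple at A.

ΣF_x = 0: A_x = 0.
ΣF_y = 0: A_y − 240 = 0 → A_y = 240.0 N.
ΣM about A: M_A − 240·332 = 0 → M_A = 79680 N·mm.

A_x = 0, A_y = 240.0 N, M_A = 79680 N·mm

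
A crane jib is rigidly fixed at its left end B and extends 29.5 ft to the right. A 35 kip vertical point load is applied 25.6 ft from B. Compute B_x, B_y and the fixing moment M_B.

ΣF_x = 0: B_x = 0.
ΣF_y = 0: B_y − 35 = 0 → B_y = 35.00 kip.
ΣM about B: M_B − 35·25.6 = 0 → M_B = 896.0 kip·ft.

B_x = 0, B_y = 35.00 kip, M_B = 896.0 kip·ft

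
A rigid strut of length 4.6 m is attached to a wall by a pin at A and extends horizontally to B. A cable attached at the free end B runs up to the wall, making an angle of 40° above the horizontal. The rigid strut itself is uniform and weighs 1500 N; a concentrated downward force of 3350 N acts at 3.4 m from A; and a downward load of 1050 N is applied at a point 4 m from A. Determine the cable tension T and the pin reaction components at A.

T = 6439 N, A_x = 4933 N, A_y = 1761 N

ΣM about A: T·sin40°·4.6 − 1500·2.3 − 3350·3.4 − 1050·4 = 0 → T = 19040/(4.6·0.642788) = 6439.34 ≈ 6439 N.
ΣF_x = 0: A_x − T·cos40° = 0 → A_x = 6439.34 × 0.766044 = 4933 N.
ΣF_y = 0: A_y + T·sin40° − 1500 − 3350 − 1050 = 0 → A_y = 5900 − 6439.34 × 0.642788 = 1761 N.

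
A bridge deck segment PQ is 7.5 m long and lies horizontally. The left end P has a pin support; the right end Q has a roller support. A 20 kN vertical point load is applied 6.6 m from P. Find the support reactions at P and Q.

ΣM about P: Q_y·7.5 − 20·6.6 = 0 → Q_y = 132/7.5 = 17.60 kN.
ΣF_y = 0: P_y + 17.6 − 20 = 0 → P_y = 2.400 kN.
ΣF_x = 0: no horizontal applied forces, so P_x = 0.

P_x = 0, P_y = 2.400 kN, Q_y = 17.60 kN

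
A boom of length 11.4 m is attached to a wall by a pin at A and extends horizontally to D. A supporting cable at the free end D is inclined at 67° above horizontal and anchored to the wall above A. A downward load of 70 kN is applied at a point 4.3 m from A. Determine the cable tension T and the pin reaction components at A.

T = 28.68 kN, A_x = 11.21 kN, A_y = 43.60 kN

ΣM about A: T·sin67°·11.4 − 70·4.3 = 0 → T = 301/(11.4·0.920505) = 28.6837 ≈ 28.68 kN.
ΣF_x = 0: A_x − T·cos67° = 0 → A_x = 28.6837 × 0.390731 = 11.21 kN.
ΣF_y = 0: A_y + T·sin67° − 70 = 0 → A_y = 70 − 28.6837 × 0.920505 = 43.60 kN.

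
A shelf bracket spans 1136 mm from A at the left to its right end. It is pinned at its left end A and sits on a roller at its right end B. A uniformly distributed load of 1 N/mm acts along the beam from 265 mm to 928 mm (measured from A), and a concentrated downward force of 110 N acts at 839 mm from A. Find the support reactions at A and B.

A_x = 0, A_y = 343.6 N, B_y = 429.4 N

Resultant of the distributed load: 1 × 663 = 663 N at 596.5 mm from A.
Taking moments about A: B_y·1136 − (1·663)·596.5 − 110·839 = 0 → B_y = 487769.5/1136 = 429.375 ≈ 429.4 N.
ΣF_y = 0: A_y + 429.375 − 1·663 − 110 = 0 → A_y = 343.6 N.
ΣF_x = 0: no horizontal applied forces, so A_x = 0.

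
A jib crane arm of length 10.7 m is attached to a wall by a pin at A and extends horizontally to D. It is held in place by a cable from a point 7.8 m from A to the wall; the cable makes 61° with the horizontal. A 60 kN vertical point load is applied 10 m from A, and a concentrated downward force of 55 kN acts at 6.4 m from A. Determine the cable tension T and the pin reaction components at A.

ΣM about A: T·sin61°·7.8 − 60·10 − 55·6.4 = 0 → T = 952/(7.8·0.87462) = 139.548 ≈ 139.5 kN.
ΣF_x = 0: A_x − T·cos61° = 0 → A_x = 139.548 × 0.48481 = 67.65 kN.
ΣF_y = 0: A_y + T·sin61° − 60 − 55 = 0 → A_y = 115 − 139.548 × 0.87462 = -7.051 kN.

T = 139.5 kN, A_x = 67.65 kN, A_y = -7.051 kN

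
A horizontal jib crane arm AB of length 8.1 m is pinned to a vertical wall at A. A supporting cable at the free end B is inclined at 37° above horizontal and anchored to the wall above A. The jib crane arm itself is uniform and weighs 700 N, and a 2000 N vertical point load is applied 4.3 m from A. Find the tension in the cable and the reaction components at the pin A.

ΣM about A: T·sin37°·8.1 − 700·4.05 − 2000·4.3 = 0 → T = 11435/(8.1·0.601815) = 2345.78 ≈ 2346 N.
ΣF_x = 0: A_x − T·cos37° = 0 → A_x = 2345.78 × 0.798636 = 1873 N.
ΣF_y = 0: A_y + T·sin37° − 700 − 2000 = 0 → A_y = 2700 − 2345.78 × 0.601815 = 1288 N.

T = 2346 N, A_x = 1873 N, A_y = 1288 N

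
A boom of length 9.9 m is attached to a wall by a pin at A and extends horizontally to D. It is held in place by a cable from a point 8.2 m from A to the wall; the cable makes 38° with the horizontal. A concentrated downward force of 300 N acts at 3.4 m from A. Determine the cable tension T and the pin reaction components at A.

ΣM about A: T·sin38°·8.2 − 300·3.4 = 0 → T = 1020/(8.2·0.615661) = 202.043 ≈ 202.0 N.
ΣF_x = 0: A_x − T·cos38° = 0 → A_x = 202.043 × 0.788011 = 159.2 N.
ΣF_y = 0: A_y + T·sin38° − 300 = 0 → A_y = 300 − 202.043 × 0.615661 = 175.6 N.

T = 202.0 N, A_x = 159.2 N, A_y = 175.6 N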